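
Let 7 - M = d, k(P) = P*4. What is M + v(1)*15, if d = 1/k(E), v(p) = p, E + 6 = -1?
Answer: 617/28 ≈ 22.036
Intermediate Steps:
E = -7 (E = -6 - 1 = -7)
k(P) = 4*P
d = -1/28 (d = 1/(4*(-7)) = 1/(-28) = -1/28 ≈ -0.035714)
M = 197/28 (M = 7 - 1*(-1/28) = 7 + 1/28 = 197/28 ≈ 7.0357)
M + v(1)*15 = 197/28 + 1*15 = 197/28 + 15 = 617/28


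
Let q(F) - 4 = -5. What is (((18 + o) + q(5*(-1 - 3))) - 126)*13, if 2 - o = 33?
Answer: -1820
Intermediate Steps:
q(F) = -1 (q(F) = 4 - 5 = -1)
o = -31 (o = 2 - 1*33 = 2 - 33 = -31)
(((18 + o) + q(5*(-1 - 3))) - 126)*13 = (((18 - 31) - 1) - 126)*13 = ((-13 - 1) - 126)*13 = (-14 - 126)*13 = -140*13 = -1820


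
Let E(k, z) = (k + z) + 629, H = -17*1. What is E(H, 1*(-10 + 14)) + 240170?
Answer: 240786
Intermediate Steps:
H = -17
E(k, z) = 629 + k + z
E(H, 1*(-10 + 14)) + 240170 = (629 - 17 + 1*(-10 + 14)) + 240170 = (629 - 17 + 1*4) + 240170 = (629 - 17 + 4) + 240170 = 616 + 240170 = 240786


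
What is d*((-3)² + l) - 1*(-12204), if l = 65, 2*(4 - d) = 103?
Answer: 8689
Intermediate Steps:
d = -95/2 (d = 4 - ½*103 = 4 - 103/2 = -95/2 ≈ -47.500)
d*((-3)² + l) - 1*(-12204) = -95*((-3)² + 65)/2 - 1*(-12204) = -95*(9 + 65)/2 + 12204 = -95/2*74 + 12204 = -3515 + 12204 = 8689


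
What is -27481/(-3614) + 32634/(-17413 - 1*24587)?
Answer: 12336461/1807000 ≈ 6.8270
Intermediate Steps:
-27481/(-3614) + 32634/(-17413 - 1*24587) = -27481*(-1/3614) + 32634/(-17413 - 24587) = 27481/3614 + 32634/(-42000) = 27481/3614 + 32634*(-1/42000) = 27481/3614 - 777/1000 = 12336461/1807000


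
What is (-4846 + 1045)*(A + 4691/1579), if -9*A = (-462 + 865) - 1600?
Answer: -816067098/1579 ≈ -5.1683e+5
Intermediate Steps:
A = 133 (A = -((-462 + 865) - 1600)/9 = -(403 - 1600)/9 = -1/9*(-1197) = 133)
(-4846 + 1045)*(A + 4691/1579) = (-4846 + 1045)*(133 + 4691/1579) = -3801*(133 + 4691*(1/1579)) = -3801*(133 + 4691/1579) = -3801*214698/1579 = -816067098/1579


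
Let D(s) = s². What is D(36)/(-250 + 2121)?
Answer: 1296/1871 ≈ 0.69268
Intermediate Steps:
D(36)/(-250 + 2121) = 36²/(-250 + 2121) = 1296/1871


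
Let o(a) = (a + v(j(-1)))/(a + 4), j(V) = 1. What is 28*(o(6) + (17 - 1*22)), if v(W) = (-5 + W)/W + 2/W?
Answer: -644/5 ≈ -128.80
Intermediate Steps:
v(W) = 2/W + (-5 + W)/W (v(W) = (-5 + W)/W + 2/W = 2/W + (-5 + W)/W)
o(a) = (-2 + a)/(4 + a) (o(a) = (a + (-3 + 1)/1)/(a + 4) = (a + 1*(-2))/(4 + a) = (a - 2)/(4 + a) = (-2 + a)/(4 + a))
28*(o(6) + (17 - 1*22)) = 28*((-2 + 6)/(4 + 6) + (17 - 1*22)) = 28*(4/10 + (17 - 22)) = 28*((⅒)*4 - 5) = 28*(⅖ - 5) = 28*(-23/5) = -644/5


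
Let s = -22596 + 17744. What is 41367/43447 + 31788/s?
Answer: -295095138/52701211 ≈ -5.5994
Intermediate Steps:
s = -4852
41367/43447 + 31788/s = 41367/43447 + 31788/(-4852) = 41367*(1/43447) + 31788*(-1/4852) = 41367/43447 - 7947/1213 = -295095138/52701211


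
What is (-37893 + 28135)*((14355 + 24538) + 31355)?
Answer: -685479984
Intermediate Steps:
(-37893 + 28135)*((14355 + 24538) + 31355) = -9758*(38893 + 31355) = -9758*70248 = -685479984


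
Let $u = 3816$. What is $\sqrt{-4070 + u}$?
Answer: $i \sqrt{254} \approx 15.937 i$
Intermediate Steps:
$\sqrt{-4070 + u} = \sqrt{-4070 + 3816} = \sqrt{-254} = i \sqrt{254}$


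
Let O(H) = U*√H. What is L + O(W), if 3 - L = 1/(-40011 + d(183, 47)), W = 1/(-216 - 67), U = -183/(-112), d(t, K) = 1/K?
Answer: 5641595/1880516 + 183*I*√283/31696 ≈ 3.0 + 0.097127*I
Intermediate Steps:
U = 183/112 (U = -183*(-1/112) = 183/112 ≈ 1.6339)
W = -1/283 (W = 1/(-283) = -1/283 ≈ -0.0035336)
O(H) = 183*√H/112
L = 5641595/1880516 (L = 3 - 1/(-40011 + 1/47) = 3 - 1/(-1880516/47) = 3 - 1*(-47/1880516) = 3 + 47/1880516 = 5641595/1880516 ≈ 3.0000)
L + O(W) = 5641595/1880516 + 183*√(-1/283)/112 = 5641595/1880516 + 183*(I*√283/283)/112 = 5641595/1880516 + 183*I*√283/31696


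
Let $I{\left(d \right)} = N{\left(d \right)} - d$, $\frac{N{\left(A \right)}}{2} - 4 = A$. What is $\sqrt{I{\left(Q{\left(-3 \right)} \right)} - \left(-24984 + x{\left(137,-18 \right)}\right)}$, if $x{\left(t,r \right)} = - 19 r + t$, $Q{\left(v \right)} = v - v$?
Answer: $\sqrt{24513} \approx 156.57$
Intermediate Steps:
$Q{\left(v \right)} = 0$
$N{\left(A \right)} = 8 + 2 A$
$x{\left(t,r \right)} = t - 19 r$
$I{\left(d \right)} = 8 + d$ ($I{\left(d \right)} = \left(8 + 2 d\right) - d = 8 + d$)
$\sqrt{I{\left(Q{\left(-3 \right)} \right)} - \left(-24984 + x{\left(137,-18 \right)}\right)} = \sqrt{\left(8 + 0\right) + \left(24984 - \left(137 - -342\right)\right)} = \sqrt{8 + \left(24984 - \left(137 + 342\right)\right)} = \sqrt{8 + \left(24984 - 479\right)} = \sqrt{8 + 24505} = \sqrt{24513}$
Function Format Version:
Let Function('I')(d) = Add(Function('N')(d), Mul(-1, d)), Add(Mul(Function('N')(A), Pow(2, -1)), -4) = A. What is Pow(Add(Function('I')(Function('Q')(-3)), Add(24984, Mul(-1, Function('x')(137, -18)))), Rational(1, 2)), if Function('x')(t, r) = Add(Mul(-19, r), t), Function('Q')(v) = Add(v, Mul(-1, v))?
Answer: Pow(24513, Rational(1, 2)) ≈ 156.57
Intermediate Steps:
Function('Q')(v) = 0
Function('N')(A) = Add(8, Mul(2, A))
Function('x')(t, r) = Add(t, Mul(-19, r))
Function('I')(d) = Add(8, d) (Function('I')(d) = Add(Add(8, Mul(2, d)), Mul(-1, d)) = Add(8, d))
Pow(Add(Function('I')(Function('Q')(-3)), Add(24984, Mul(-1, Function('x')(137, -18)))), Rational(1, 2)) = Pow(Add(Add(8, 0), Add(24984, Mul(-1, Add(137, Mul(-19, -18))))), Rational(1, 2)) = Pow(Add(8, Add(24984, Mul(-1, Add(137, 342)))), Rational(1, 2)) = Pow(Add(8, Add(24984, Mul(-1, 479))), Rational(1, 2)) = Pow(Add(8, Add(24984, -479)), Rational(1, 2)) = Pow(Add(8, 24505), Rational(1, 2)) = Pow(24513, Rational(1, 2))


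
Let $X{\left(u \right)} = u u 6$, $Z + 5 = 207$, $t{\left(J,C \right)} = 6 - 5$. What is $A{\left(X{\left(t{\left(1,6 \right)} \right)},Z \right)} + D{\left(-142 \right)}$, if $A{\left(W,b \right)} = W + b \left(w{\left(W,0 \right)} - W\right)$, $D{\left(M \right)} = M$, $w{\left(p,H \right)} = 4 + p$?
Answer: $672$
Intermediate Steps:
$t{\left(J,C \right)} = 1$
$Z = 202$ ($Z = -5 + 207 = 202$)
$X{\left(u \right)} = 6 u^{2}$ ($X{\left(u \right)} = u^{2} \cdot 6 = 6 u^{2}$)
$A{\left(W,b \right)} = W + 4 b$ ($A{\left(W,b \right)} = W + b \left(\left(4 + W\right) - W\right) = W + b 4 = W + 4 b$)
$A{\left(X{\left(t{\left(1,6 \right)} \right)},Z \right)} + D{\left(-142 \right)} = \left(6 \cdot 1^{2} + 4 \cdot 202\right) - 142 = \left(6 \cdot 1 + 808\right) - 142 = \left(6 + 808\right) - 142 = 814 - 142 = 672$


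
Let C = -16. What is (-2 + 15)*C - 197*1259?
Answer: -248231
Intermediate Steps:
(-2 + 15)*C - 197*1259 = (-2 + 15)*(-16) - 197*1259 = 13*(-16) - 248023 = -208 - 248023 = -248231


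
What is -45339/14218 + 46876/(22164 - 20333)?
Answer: 583467259/26033158 ≈ 22.412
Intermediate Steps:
-45339/14218 + 46876/(22164 - 20333) = -45339*1/14218 + 46876/1831 = -45339/14218 + 46876*(1/1831) = -45339/14218 + 46876/1831 = 583467259/26033158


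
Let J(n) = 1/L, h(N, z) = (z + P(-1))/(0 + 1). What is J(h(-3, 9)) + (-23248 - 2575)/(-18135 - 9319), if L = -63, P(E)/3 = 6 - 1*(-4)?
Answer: 228485/247086 ≈ 0.92472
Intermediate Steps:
P(E) = 30 (P(E) = 3*(6 - 1*(-4)) = 3*(6 + 4) = 3*10 = 30)
h(N, z) = 30 + z (h(N, z) = (z + 30)/(0 + 1) = (30 + z)/1 = (30 + z)*1 = 30 + z)
J(n) = -1/63 (J(n) = 1/(-63) = -1/63)
J(h(-3, 9)) + (-23248 - 2575)/(-18135 - 9319) = -1/63 + (-23248 - 2575)/(-18135 - 9319) = -1/63 - 25823/(-27454) = -1/63 - 25823*(-1/27454) = -1/63 + 3689/3922 = 228485/247086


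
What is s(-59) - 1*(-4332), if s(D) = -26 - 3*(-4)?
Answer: 4318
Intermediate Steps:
s(D) = -14 (s(D) = -26 - 1*(-12) = -26 + 12 = -14)
s(-59) - 1*(-4332) = -14 - 1*(-4332) = -14 + 4332 = 4318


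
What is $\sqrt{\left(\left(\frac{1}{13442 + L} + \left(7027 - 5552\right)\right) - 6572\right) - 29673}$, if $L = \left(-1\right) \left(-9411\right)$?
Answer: $\frac{i \sqrt{18158966582077}}{22853} \approx 186.47 i$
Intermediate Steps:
$L = 9411$
$\sqrt{\left(\left(\frac{1}{13442 + L} + \left(7027 - 5552\right)\right) - 6572\right) - 29673} = \sqrt{\left(\left(\frac{1}{13442 + 9411} + \left(7027 - 5552\right)\right) - 6572\right) - 29673} = \sqrt{\left(\left(\frac{1}{22853} + 1475\right) - 6572\right) - 29673} = \sqrt{\left(\frac{33708176}{22853} - 6572\right) - 29673} = \sqrt{- \frac{116481740}{22853} - 29673} = \sqrt{- \frac{794598809}{22853}} = \frac{i \sqrt{18158966582077}}{22853}$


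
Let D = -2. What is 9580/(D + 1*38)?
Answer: 2395/9 ≈ 266.11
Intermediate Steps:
9580/(D + 1*38) = 9580/(-2 + 1*38) = 9580/(-2 + 38) = 9580/36 = 9580*(1/36) = 2395/9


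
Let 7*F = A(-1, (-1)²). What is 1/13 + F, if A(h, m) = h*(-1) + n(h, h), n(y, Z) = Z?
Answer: 1/13 ≈ 0.076923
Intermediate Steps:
A(h, m) = 0 (A(h, m) = h*(-1) + h = -h + h = 0)
F = 0 (F = (⅐)*0 = 0)
1/13 + F = 1/13 + 0 = 1/13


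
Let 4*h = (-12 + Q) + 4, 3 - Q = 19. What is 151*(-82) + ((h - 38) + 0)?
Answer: -12426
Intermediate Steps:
Q = -16 (Q = 3 - 1*19 = 3 - 19 = -16)
h = -6 (h = ((-12 - 16) + 4)/4 = (-28 + 4)/4 = (¼)*(-24) = -6)
151*(-82) + ((h - 38) + 0) = 151*(-82) + ((-6 - 38) + 0) = -12382 + (-44 + 0) = -12382 - 44 = -12426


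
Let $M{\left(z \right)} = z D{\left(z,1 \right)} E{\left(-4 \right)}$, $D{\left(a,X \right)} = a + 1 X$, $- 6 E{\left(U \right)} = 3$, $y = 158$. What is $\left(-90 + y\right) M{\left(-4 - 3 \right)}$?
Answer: $-1428$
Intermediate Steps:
$E{\left(U \right)} = - \frac{1}{2}$ ($E{\left(U \right)} = \left(- \frac{1}{6}\right) 3 = - \frac{1}{2}$)
$D{\left(a,X \right)} = X + a$ ($D{\left(a,X \right)} = a + X = X + a$)
$M{\left(z \right)} = - \frac{z \left(1 + z\right)}{2}$ ($M{\left(z \right)} = z \left(1 + z\right) \left(- \frac{1}{2}\right) = - \frac{z \left(1 + z\right)}{2}$)
$\left(-90 + y\right) M{\left(-4 - 3 \right)} = \left(-90 + 158\right) \left(- \frac{\left(-4 - 3\right) \left(1 - 7\right)}{2}\right) = 68 \left(\left(- \frac{1}{2}\right) \left(-7\right) \left(1 - 7\right)\right) = 68 \left(\left(- \frac{1}{2}\right) \left(-7\right) \left(-6\right)\right) = 68 \left(-21\right) = -1428$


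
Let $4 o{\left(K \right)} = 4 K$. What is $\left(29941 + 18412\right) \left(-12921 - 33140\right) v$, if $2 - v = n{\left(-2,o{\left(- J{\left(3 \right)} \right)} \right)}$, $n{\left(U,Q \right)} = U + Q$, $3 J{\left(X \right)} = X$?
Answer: $-11135937665$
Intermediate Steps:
$J{\left(X \right)} = \frac{X}{3}$
$o{\left(K \right)} = K$ ($o{\left(K \right)} = \frac{4 K}{4} = K$)
$n{\left(U,Q \right)} = Q + U$
$v = 5$ ($v = 2 - \left(- \frac{3}{3} - 2\right) = 2 - \left(\left(-1\right) 1 - 2\right) = 2 - \left(-1 - 2\right) = 2 - -3 = 2 + 3 = 5$)
$\left(29941 + 18412\right) \left(-12921 - 33140\right) v = \left(29941 + 18412\right) \left(-12921 - 33140\right) 5 = 48353 \left(-46061\right) 5 = \left(-2227187533\right) 5 = -11135937665$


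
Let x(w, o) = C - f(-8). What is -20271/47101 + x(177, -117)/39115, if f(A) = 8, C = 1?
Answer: -793229872/1842355615 ≈ -0.43055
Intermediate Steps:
x(w, o) = -7 (x(w, o) = 1 - 1*8 = 1 - 8 = -7)
-20271/47101 + x(177, -117)/39115 = -20271/47101 - 7/39115 = -793229872/1842355615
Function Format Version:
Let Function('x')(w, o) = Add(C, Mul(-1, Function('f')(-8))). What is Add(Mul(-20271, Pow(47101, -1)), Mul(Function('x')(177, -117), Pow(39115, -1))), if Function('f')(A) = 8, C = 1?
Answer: Rational(-793229872, 1842355615) ≈ -0.43055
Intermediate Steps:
Function('x')(w, o) = -7 (Function('x')(w, o) = Add(1, Mul(-1, 8)) = Add(1, -8) = -7)
Add(Mul(-20271, Pow(47101, -1)), Mul(Function('x')(177, -117), Pow(39115, -1))) = Add(Mul(-20271, Pow(47101, -1)), Mul(-7, Pow(39115, -1))) = Add(Mul(-20271, Rational(1, 47101)), Mul(-7, Rational(1, 39115))) = Add(Rational(-20271, 47101), Rational(-7, 39115)) = Rational(-793229872, 1842355615)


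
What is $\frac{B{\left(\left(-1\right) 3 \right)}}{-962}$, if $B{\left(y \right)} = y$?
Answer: $\frac{3}{962} \approx 0.0031185$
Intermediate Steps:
$\frac{B{\left(\left(-1\right) 3 \right)}}{-962} = \frac{\left(-1\right) 3}{-962} = \left(-3\right) \left(- \frac{1}{962}\right) = \frac{3}{962}$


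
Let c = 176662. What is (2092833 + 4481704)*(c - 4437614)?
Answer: -28013786579224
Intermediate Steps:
(2092833 + 4481704)*(c - 4437614) = (2092833 + 4481704)*(176662 - 4437614) = 6574537*(-4260952) = -28013786579224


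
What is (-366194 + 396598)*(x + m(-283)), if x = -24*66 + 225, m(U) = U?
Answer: -49923368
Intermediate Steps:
x = -1359 (x = -1584 + 225 = -1359)
(-366194 + 396598)*(x + m(-283)) = (-366194 + 396598)*(-1359 - 283) = 30404*(-1642) = -49923368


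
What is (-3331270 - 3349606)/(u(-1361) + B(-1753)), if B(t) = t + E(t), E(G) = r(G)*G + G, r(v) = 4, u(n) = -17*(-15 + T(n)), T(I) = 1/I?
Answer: 4546336118/6983963 ≈ 650.97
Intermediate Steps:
u(n) = 255 - 17/n (u(n) = -17*(-15 + 1/n) = 255 - 17/n)
E(G) = 5*G (E(G) = 4*G + G = 5*G)
B(t) = 6*t (B(t) = t + 5*t = 6*t)
(-3331270 - 3349606)/(u(-1361) + B(-1753)) = (-3331270 - 3349606)/((255 - 17/(-1361)) + 6*(-1753)) = -6680876/((255 - 17*(-1/1361)) - 10518) = -6680876/((255 + 17/1361) - 10518) = -6680876/(347072/1361 - 10518) = -6680876/(-13967926/1361) = -6680876*(-1361/13967926) = 4546336118/6983963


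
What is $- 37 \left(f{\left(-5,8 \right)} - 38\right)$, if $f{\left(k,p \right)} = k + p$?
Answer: $1295$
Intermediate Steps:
$- 37 \left(f{\left(-5,8 \right)} - 38\right) = - 37 \left(\left(-5 + 8\right) - 38\right) = - 37 \left(3 - 38\right) = \left(-37\right) \left(-35\right) = 1295$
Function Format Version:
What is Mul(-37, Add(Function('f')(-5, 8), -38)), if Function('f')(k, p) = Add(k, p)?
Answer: 1295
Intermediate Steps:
Mul(-37, Add(Function('f')(-5, 8), -38)) = Mul(-37, Add(Add(-5, 8), -38)) = Mul(-37, Add(3, -38)) = Mul(-37, -35) = 1295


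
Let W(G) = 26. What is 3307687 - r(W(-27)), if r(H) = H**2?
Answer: 3307011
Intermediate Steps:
3307687 - r(W(-27)) = 3307687 - 1*26**2 = 3307687 - 1*676 = 3307687 - 676 = 3307011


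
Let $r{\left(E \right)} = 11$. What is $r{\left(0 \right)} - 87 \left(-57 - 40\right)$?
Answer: $8450$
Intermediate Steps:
$r{\left(0 \right)} - 87 \left(-57 - 40\right) = 11 - 87 \left(-57 - 40\right) = 11 - -8439 = 11 + 8439 = 8450$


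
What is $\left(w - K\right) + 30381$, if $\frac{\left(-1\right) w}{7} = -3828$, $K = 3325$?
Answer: $53852$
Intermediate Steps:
$w = 26796$ ($w = \left(-7\right) \left(-3828\right) = 26796$)
$\left(w - K\right) + 30381 = \left(26796 - 3325\right) + 30381 = 23471 + 30381 = 53852$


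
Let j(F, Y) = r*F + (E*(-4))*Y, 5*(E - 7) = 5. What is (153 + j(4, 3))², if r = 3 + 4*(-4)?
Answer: 25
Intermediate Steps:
E = 8 (E = 7 + (⅕)*5 = 7 + 1 = 8)
r = -13 (r = 3 - 16 = -13)
j(F, Y) = -32*Y - 13*F (j(F, Y) = -13*F + (8*(-4))*Y = -13*F - 32*Y = -32*Y - 13*F)
(153 + j(4, 3))² = (153 + (-32*3 - 13*4))² = (153 + (-96 - 52))² = (153 - 148)² = 5² = 25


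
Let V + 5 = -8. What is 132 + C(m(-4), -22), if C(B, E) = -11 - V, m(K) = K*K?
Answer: 134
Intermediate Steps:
V = -13 (V = -5 - 8 = -13)
m(K) = K²
C(B, E) = 2 (C(B, E) = -11 - 1*(-13) = -11 + 13 = 2)
132 + C(m(-4), -22) = 132 + 2 = 134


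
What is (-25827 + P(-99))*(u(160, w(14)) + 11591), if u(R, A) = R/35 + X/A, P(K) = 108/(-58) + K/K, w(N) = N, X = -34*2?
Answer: -60770764080/203 ≈ -2.9936e+8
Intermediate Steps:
X = -68
P(K) = -25/29 (P(K) = 108*(-1/58) + 1 = -54/29 + 1 = -25/29)
u(R, A) = -68/A + R/35 (u(R, A) = R/35 - 68/A = -68/A + R/35)
(-25827 + P(-99))*(u(160, w(14)) + 11591) = (-25827 - 25/29)*((-68/14 + (1/35)*160) + 11591) = -749008*((-68*1/14 + 32/7) + 11591)/29 = -749008*((-34/7 + 32/7) + 11591)/29 = -749008*(-2/7 + 11591)/29 = -749008/29*81135/7 = -60770764080/203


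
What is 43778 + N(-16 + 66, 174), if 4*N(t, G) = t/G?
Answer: 15234769/348 ≈ 43778.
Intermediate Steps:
N(t, G) = t/(4*G) (N(t, G) = (t/G)/4 = t/(4*G))
43778 + N(-16 + 66, 174) = 43778 + (1/4)*(-16 + 66)/174 = 43778 + (1/4)*50*(1/174) = 43778 + 25/348 = 15234769/348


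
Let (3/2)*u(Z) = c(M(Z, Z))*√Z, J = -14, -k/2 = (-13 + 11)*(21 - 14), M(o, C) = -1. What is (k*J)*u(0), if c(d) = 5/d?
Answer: 0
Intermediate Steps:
k = 28 (k = -2*(-13 + 11)*(21 - 14) = -(-4)*7 = -2*(-14) = 28)
u(Z) = -10*√Z/3 (u(Z) = 2*((5/(-1))*√Z)/3 = 2*((5*(-1))*√Z)/3 = 2*(-5*√Z)/3 = -10*√Z/3)
(k*J)*u(0) = (28*(-14))*(-10*√0/3) = -(-3920)*0/3 = -392*0 = 0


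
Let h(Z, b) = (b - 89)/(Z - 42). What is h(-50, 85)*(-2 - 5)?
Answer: -7/23 ≈ -0.30435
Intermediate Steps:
h(Z, b) = (-89 + b)/(-42 + Z)
h(-50, 85)*(-2 - 5) = ((-89 + 85)/(-42 - 50))*(-2 - 5) = (-4/(-92))*(-7) = -1/92*(-4)*(-7) = (1/23)*(-7) = -7/23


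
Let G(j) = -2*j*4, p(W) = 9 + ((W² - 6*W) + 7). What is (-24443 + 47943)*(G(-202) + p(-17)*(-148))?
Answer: -1377570000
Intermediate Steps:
p(W) = 16 + W² - 6*W (p(W) = 9 + (7 + W² - 6*W) = 16 + W² - 6*W)
G(j) = -8*j
(-24443 + 47943)*(G(-202) + p(-17)*(-148)) = (-24443 + 47943)*(-8*(-202) + (16 + (-17)² - 6*(-17))*(-148)) = 23500*(1616 + (16 + 289 + 102)*(-148)) = 23500*(1616 + 407*(-148)) = 23500*(1616 - 60236) = 23500*(-58620) = -1377570000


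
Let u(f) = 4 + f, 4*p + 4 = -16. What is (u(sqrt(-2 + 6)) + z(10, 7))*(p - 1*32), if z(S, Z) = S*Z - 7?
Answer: -2553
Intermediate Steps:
p = -5 (p = -1 + (1/4)*(-16) = -1 - 4 = -5)
z(S, Z) = -7 + S*Z
(u(sqrt(-2 + 6)) + z(10, 7))*(p - 1*32) = ((4 + sqrt(-2 + 6)) + (-7 + 10*7))*(-5 - 1*32) = ((4 + sqrt(4)) + (-7 + 70))*(-5 - 32) = ((4 + 2) + 63)*(-37) = (6 + 63)*(-37) = 69*(-37) = -2553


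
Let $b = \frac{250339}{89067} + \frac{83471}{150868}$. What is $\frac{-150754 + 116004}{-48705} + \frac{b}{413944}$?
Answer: $\frac{4295391875039591141}{6020278515504120736} \approx 0.71349$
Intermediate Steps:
$b = \frac{45202655809}{13437360156}$ ($b = 250339 \cdot \frac{1}{89067} + 83471 \cdot \frac{1}{150868} = \frac{250339}{89067} + \frac{83471}{150868} = \frac{45202655809}{13437360156} \approx 3.364$)
$\frac{-150754 + 116004}{-48705} + \frac{b}{413944} = \frac{-150754 + 116004}{-48705} + \frac{45202655809}{13437360156 \cdot 413944} = \left(-34750\right) \left(- \frac{1}{48705}\right) + \frac{45202655809}{13437360156} \cdot \frac{1}{413944} = \frac{6950}{9741} + \frac{45202655809}{5562314612415264} = \frac{4295391875039591141}{6020278515504120736}$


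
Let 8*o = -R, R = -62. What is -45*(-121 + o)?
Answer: 20385/4 ≈ 5096.3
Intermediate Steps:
o = 31/4 (o = (-1*(-62))/8 = (⅛)*62 = 31/4 ≈ 7.7500)
-45*(-121 + o) = -45*(-121 + 31/4) = -45*(-453/4) = 20385/4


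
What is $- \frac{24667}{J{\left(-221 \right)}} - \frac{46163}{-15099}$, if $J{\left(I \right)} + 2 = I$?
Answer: $\frac{382741382}{3367077} \approx 113.67$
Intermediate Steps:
$J{\left(I \right)} = -2 + I$
$- \frac{24667}{J{\left(-221 \right)}} - \frac{46163}{-15099} = - \frac{24667}{-2 - 221} - \frac{46163}{-15099} = - \frac{24667}{-223} - - \frac{46163}{15099} = \left(-24667\right) \left(- \frac{1}{223}\right) + \frac{46163}{15099} = \frac{24667}{223} + \frac{46163}{15099} = \frac{382741382}{3367077}$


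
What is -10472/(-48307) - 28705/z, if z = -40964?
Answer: 259375349/282692564 ≈ 0.91752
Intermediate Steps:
-10472/(-48307) - 28705/z = -10472/(-48307) - 28705/(-40964) = -10472*(-1/48307) - 28705*(-1/40964) = 1496/6901 + 28705/40964 = 259375349/282692564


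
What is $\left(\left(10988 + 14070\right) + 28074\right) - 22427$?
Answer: $30705$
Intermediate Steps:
$\left(\left(10988 + 14070\right) + 28074\right) - 22427 = \left(25058 + 28074\right) - 22427 = 53132 - 22427 = 30705$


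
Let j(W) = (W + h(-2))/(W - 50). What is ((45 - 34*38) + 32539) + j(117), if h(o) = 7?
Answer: 2096688/67 ≈ 31294.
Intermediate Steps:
j(W) = (7 + W)/(-50 + W) (j(W) = (W + 7)/(W - 50) = (7 + W)/(-50 + W))
((45 - 34*38) + 32539) + j(117) = ((45 - 34*38) + 32539) + (7 + 117)/(-50 + 117) = ((45 - 1292) + 32539) + 124/67 = (-1247 + 32539) + (1/67)*124 = 31292 + 124/67 = 2096688/67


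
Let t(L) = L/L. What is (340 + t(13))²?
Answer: 116281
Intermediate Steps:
t(L) = 1
(340 + t(13))² = (340 + 1)² = 341² = 116281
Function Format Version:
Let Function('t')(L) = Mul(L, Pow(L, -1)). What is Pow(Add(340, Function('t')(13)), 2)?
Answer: 116281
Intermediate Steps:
Function('t')(L) = 1
Pow(Add(340, Function('t')(13)), 2) = Pow(Add(340, 1), 2) = Pow(341, 2) = 116281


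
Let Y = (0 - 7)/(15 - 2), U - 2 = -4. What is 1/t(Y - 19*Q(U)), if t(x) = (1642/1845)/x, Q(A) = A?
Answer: 898515/21346 ≈ 42.093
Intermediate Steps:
U = -2 (U = 2 - 4 = -2)
Y = -7/13 ≈ -0.53846
t(x) = 1642/(1845*x) (t(x) = (1642*(1/1845))/x = 1642/(1845*x))
1/t(Y - 19*Q(U)) = 1/(1642/(1845*(-7/13 - 19*(-2)))) = 1/(1642/(1845*(-7/13 + 38))) = 1/(1642/(1845*(487/13))) = 1/((1642/1845)*(13/487)) = 1/(21346/898515) = 898515/21346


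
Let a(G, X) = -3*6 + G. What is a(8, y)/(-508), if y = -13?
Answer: 5/254 ≈ 0.019685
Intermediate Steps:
a(G, X) = -18 + G
a(8, y)/(-508) = (-18 + 8)/(-508) = -10*(-1/508) = 5/254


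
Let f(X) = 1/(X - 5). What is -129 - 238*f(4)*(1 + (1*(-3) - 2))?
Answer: -1081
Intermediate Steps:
f(X) = 1/(-5 + X)
-129 - 238*f(4)*(1 + (1*(-3) - 2)) = -129 - 238*(1 + (1*(-3) - 2))/(-5 + 4) = -129 - 238*(1 + (-3 - 2))/(-1) = -129 - (-238)*(1 - 5) = -129 - (-238)*(-4) = -129 - 238*4 = -129 - 952 = -1081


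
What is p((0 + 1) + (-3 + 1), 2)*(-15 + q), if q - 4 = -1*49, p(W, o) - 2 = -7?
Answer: 300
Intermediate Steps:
p(W, o) = -5 (p(W, o) = 2 - 7 = -5)
q = -45 (q = 4 - 1*49 = 4 - 49 = -45)
p((0 + 1) + (-3 + 1), 2)*(-15 + q) = -5*(-15 - 45) = -5*(-60) = 300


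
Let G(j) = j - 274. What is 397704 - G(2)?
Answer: 397976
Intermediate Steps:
G(j) = -274 + j
397704 - G(2) = 397704 - (-274 + 2) = 397704 - 1*(-272) = 397704 + 272 = 397976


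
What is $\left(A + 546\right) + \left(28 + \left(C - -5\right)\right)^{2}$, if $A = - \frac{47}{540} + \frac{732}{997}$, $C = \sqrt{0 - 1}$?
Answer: $\frac{880061341}{538380} + 66 i \approx 1634.6 + 66.0 i$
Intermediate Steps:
$C = i$ ($C = \sqrt{-1} = i \approx 1.0 i$)
$A = \frac{348421}{538380}$ ($A = \left(-47\right) \frac{1}{540} + 732 \cdot \frac{1}{997} = - \frac{47}{540} + \frac{732}{997} = \frac{348421}{538380} \approx 0.64717$)
$\left(A + 546\right) + \left(28 + \left(C - -5\right)\right)^{2} = \left(\frac{348421}{538380} + 546\right) + \left(28 + \left(i - -5\right)\right)^{2} = \frac{294303901}{538380} + \left(28 + \left(i + 5\right)\right)^{2} = \frac{294303901}{538380} + \left(28 + \left(5 + i\right)\right)^{2} = \frac{294303901}{538380} + \left(33 + i\right)^{2}$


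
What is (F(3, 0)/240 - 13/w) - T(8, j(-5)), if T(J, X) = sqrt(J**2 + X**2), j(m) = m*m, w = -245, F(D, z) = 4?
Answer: 41/588 - sqrt(689) ≈ -26.179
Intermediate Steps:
j(m) = m**2
(F(3, 0)/240 - 13/w) - T(8, j(-5)) = (4/240 - 13/(-245)) - sqrt(8**2 + ((-5)**2)**2) = (4*(1/240) - 13*(-1/245)) - sqrt(64 + 25**2) = (1/60 + 13/245) - sqrt(64 + 625) = 41/588 - sqrt(689)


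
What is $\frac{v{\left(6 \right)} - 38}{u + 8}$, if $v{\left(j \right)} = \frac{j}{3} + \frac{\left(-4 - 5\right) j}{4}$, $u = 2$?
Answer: $- \frac{99}{20} \approx -4.95$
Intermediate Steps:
$v{\left(j \right)} = - \frac{23 j}{12}$ ($v{\left(j \right)} = j \frac{1}{3} + - 9 j \frac{1}{4} = \frac{j}{3} - \frac{9 j}{4} = - \frac{23 j}{12}$)
$\frac{v{\left(6 \right)} - 38}{u + 8} = \frac{\left(- \frac{23}{12}\right) 6 - 38}{2 + 8} = \frac{- \frac{23}{2} - 38}{10} = \left(- \frac{99}{2}\right) \frac{1}{10} = - \frac{99}{20}$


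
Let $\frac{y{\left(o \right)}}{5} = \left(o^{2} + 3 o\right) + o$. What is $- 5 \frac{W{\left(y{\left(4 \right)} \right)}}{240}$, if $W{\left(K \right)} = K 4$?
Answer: $- \frac{40}{3} \approx -13.333$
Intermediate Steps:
$y{\left(o \right)} = 5 o^{2} + 20 o$ ($y{\left(o \right)} = 5 \left(\left(o^{2} + 3 o\right) + o\right) = 5 \left(o^{2} + 4 o\right) = 5 o^{2} + 20 o$)
$W{\left(K \right)} = 4 K$
$- 5 \frac{W{\left(y{\left(4 \right)} \right)}}{240} = - 5 \frac{4 \cdot 5 \cdot 4 \left(4 + 4\right)}{240} = - 5 \cdot 4 \cdot 5 \cdot 4 \cdot 8 \cdot \frac{1}{240} = - 5 \cdot 4 \cdot 160 \cdot \frac{1}{240} = - 5 \cdot 640 \cdot \frac{1}{240} = \left(-5\right) \frac{8}{3} = - \frac{40}{3}$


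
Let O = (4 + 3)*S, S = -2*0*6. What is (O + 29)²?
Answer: 841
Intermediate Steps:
S = 0 (S = 0*6 = 0)
O = 0 (O = (4 + 3)*0 = 7*0 = 0)
(O + 29)² = (0 + 29)² = 29² = 841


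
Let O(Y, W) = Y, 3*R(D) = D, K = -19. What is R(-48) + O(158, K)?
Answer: 142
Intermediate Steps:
R(D) = D/3
R(-48) + O(158, K) = (1/3)*(-48) + 158 = -16 + 158 = 142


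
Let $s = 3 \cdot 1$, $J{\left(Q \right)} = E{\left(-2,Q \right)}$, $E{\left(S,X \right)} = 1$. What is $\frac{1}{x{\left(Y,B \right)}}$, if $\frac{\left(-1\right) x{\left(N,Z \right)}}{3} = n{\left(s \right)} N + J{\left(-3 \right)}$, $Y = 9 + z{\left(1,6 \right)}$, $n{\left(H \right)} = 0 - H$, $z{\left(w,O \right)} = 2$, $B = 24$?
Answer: $\frac{1}{96} \approx 0.010417$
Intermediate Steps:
$J{\left(Q \right)} = 1$
$s = 3$
$n{\left(H \right)} = - H$
$Y = 11$ ($Y = 9 + 2 = 11$)
$x{\left(N,Z \right)} = -3 + 9 N$ ($x{\left(N,Z \right)} = - 3 \left(\left(-1\right) 3 N + 1\right) = - 3 \left(- 3 N + 1\right) = - 3 \left(1 - 3 N\right) = -3 + 9 N$)
$\frac{1}{x{\left(Y,B \right)}} = \frac{1}{-3 + 9 \cdot 11} = \frac{1}{-3 + 99} = \frac{1}{96}$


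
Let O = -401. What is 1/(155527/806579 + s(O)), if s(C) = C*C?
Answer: 806579/129698865306 ≈ 6.2189e-6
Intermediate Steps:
s(C) = C²
1/(155527/806579 + s(O)) = 1/(155527/806579 + (-401)²) = 1/(155527*(1/806579) + 160801) = 1/(155527/806579 + 160801) = 1/(129698865306/806579) = 806579/129698865306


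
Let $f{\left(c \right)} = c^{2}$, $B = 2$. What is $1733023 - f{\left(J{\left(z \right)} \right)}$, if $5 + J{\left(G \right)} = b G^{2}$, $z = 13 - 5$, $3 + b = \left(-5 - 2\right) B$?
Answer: $538374$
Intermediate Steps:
$b = -17$ ($b = -3 + \left(-5 - 2\right) 2 = -3 - 14 = -17$)
$z = 8$
$J{\left(G \right)} = -5 - 17 G^{2}$
$1733023 - f{\left(J{\left(z \right)} \right)} = 1733023 - \left(-5 - 17 \cdot 8^{2}\right)^{2} = 1733023 - \left(-5 - 1088\right)^{2} = 1733023 - \left(-1093\right)^{2} = 1733023 - 1194649 = 538374$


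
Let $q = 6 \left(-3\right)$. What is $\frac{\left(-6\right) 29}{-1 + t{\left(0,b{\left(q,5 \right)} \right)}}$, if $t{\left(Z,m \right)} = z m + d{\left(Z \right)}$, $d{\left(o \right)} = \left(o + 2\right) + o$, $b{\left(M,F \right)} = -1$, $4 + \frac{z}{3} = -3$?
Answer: $- \frac{87}{11} \approx -7.9091$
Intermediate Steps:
$z = -21$ ($z = -12 + 3 \left(-3\right) = -12 - 9 = -21$)
$q = -18$
$d{\left(o \right)} = 2 + 2 o$ ($d{\left(o \right)} = \left(2 + o\right) + o = 2 + 2 o$)
$t{\left(Z,m \right)} = 2 - 21 m + 2 Z$ ($t{\left(Z,m \right)} = - 21 m + \left(2 + 2 Z\right) = 2 - 21 m + 2 Z$)
$\frac{\left(-6\right) 29}{-1 + t{\left(0,b{\left(q,5 \right)} \right)}} = \frac{\left(-6\right) 29}{-1 + \left(2 - -21 + 2 \cdot 0\right)} = - \frac{174}{-1 + \left(2 + 21 + 0\right)} = - \frac{174}{-1 + 23} = - \frac{174}{22} = \left(-174\right) \frac{1}{22} = - \frac{87}{11}$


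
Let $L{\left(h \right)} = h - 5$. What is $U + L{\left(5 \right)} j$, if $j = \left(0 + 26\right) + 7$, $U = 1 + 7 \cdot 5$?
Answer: $36$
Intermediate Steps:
$L{\left(h \right)} = -5 + h$
$U = 36$ ($U = 1 + 35 = 36$)
$j = 33$ ($j = 26 + 7 = 33$)
$U + L{\left(5 \right)} j = 36 + \left(-5 + 5\right) 33 = 36 + 0 \cdot 33 = 36 + 0 = 36$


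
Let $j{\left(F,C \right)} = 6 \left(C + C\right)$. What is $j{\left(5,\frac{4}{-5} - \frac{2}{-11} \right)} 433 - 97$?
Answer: $- \frac{181999}{55} \approx -3309.1$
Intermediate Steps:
$j{\left(F,C \right)} = 12 C$ ($j{\left(F,C \right)} = 6 \cdot 2 C = 12 C$)
$j{\left(5,\frac{4}{-5} - \frac{2}{-11} \right)} 433 - 97 = 12 \left(\frac{4}{-5} - \frac{2}{-11}\right) 433 - 97 = 12 \left(4 \left(- \frac{1}{5}\right) - - \frac{2}{11}\right) 433 - 97 = 12 \left(- \frac{4}{5} + \frac{2}{11}\right) 433 - 97 = 12 \left(- \frac{34}{55}\right) 433 - 97 = \left(- \frac{408}{55}\right) 433 - 97 = - \frac{176664}{55} - 97 = - \frac{181999}{55}$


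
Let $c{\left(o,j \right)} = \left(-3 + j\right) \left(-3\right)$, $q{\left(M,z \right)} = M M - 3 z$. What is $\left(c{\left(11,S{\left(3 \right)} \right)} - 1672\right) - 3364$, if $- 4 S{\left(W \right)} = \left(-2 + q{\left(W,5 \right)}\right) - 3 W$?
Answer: $- \frac{20159}{4} \approx -5039.8$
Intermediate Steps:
$q{\left(M,z \right)} = M^{2} - 3 z$
$S{\left(W \right)} = \frac{17}{4} - \frac{W^{2}}{4} + \frac{3 W}{4}$ ($S{\left(W \right)} = - \frac{\left(-2 + \left(W^{2} - 15\right)\right) - 3 W}{4} = - \frac{\left(-2 + \left(-15 + W^{2}\right)\right) - 3 W}{4} = - \frac{\left(-17 + W^{2}\right) - 3 W}{4} = - \frac{-17 + W^{2} - 3 W}{4} = \frac{17}{4} - \frac{W^{2}}{4} + \frac{3 W}{4}$)
$c{\left(o,j \right)} = 9 - 3 j$
$\left(c{\left(11,S{\left(3 \right)} \right)} - 1672\right) - 3364 = \left(\left(9 - 3 \left(\frac{17}{4} - \frac{3^{2}}{4} + \frac{3}{4} \cdot 3\right)\right) - 1672\right) - 3364 = \left(\left(9 - 3 \left(\frac{17}{4} - \frac{9}{4} + \frac{9}{4}\right)\right) - 1672\right) - 3364 = \left(\left(9 - \frac{51}{4}\right) - 1672\right) - 3364 = \left(- \frac{15}{4} - 1672\right) - 3364 = - \frac{6703}{4} - 3364 = - \frac{20159}{4}$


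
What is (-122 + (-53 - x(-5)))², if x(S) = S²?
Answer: 40000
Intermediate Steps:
(-122 + (-53 - x(-5)))² = (-122 + (-53 - 1*(-5)²))² = (-122 + (-53 - 1*25))² = (-122 + (-53 - 25))² = (-122 - 78)² = (-200)² = 40000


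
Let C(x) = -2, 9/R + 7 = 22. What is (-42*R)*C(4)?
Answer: 252/5 ≈ 50.400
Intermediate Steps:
R = ⅗ (R = 9/(-7 + 22) = 9/15 = 9*(1/15) = ⅗ ≈ 0.60000)
(-42*R)*C(4) = -42*⅗*(-2) = -126/5*(-2) = 252/5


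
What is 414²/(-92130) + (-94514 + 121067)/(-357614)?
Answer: -10623322839/5491162970 ≈ -1.9346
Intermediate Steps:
414²/(-92130) + (-94514 + 121067)/(-357614) = 171396*(-1/92130) + 26553*(-1/357614) = -28566/15355 - 26553/357614 = -10623322839/5491162970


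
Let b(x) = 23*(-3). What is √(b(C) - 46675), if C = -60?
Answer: 2*I*√11686 ≈ 216.2*I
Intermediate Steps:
b(x) = -69
√(b(C) - 46675) = √(-69 - 46675) = √(-46744) = 2*I*√11686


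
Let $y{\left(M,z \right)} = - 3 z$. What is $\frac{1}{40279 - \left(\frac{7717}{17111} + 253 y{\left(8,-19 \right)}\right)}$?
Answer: $\frac{17111}{442448521} \approx 3.8673 \cdot 10^{-5}$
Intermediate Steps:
$\frac{1}{40279 - \left(\frac{7717}{17111} + 253 y{\left(8,-19 \right)}\right)} = \frac{1}{40279 + \left(- 253 \left(\left(-3\right) \left(-19\right)\right) + \left(- \frac{16}{-71} + \frac{163}{-241}\right)\right)} = \frac{1}{40279 + \left(\left(-253\right) 57 + \left(\left(-16\right) \left(- \frac{1}{71}\right) + 163 \left(- \frac{1}{241}\right)\right)\right)} = \frac{1}{40279 + \left(-14421 + \left(\frac{16}{71} - \frac{163}{241}\right)\right)} = \frac{1}{40279 - \frac{246765448}{17111}} = \frac{1}{\frac{442448521}{17111}} = \frac{17111}{442448521}$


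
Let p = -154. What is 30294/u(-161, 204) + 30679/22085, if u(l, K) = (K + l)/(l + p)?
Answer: -210747222653/949655 ≈ -2.2192e+5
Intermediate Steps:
u(l, K) = (K + l)/(-154 + l) (u(l, K) = (K + l)/(l - 154) = (K + l)/(-154 + l))
30294/u(-161, 204) + 30679/22085 = 30294/(((204 - 161)/(-154 - 161))) + 30679/22085 = 30294/((43/(-315))) + 30679*(1/22085) = 30294/((-1/315*43)) + 30679/22085 = 30294/(-43/315) + 30679/22085 = 30294*(-315/43) + 30679/22085 = -9542610/43 + 30679/22085 = -210747222653/949655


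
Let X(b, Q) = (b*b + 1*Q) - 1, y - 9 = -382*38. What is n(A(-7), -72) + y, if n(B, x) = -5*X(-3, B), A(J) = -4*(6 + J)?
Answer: -14567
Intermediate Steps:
A(J) = -24 - 4*J
y = -14507 (y = 9 - 382*38 = 9 - 14516 = -14507)
X(b, Q) = -1 + Q + b**2 (X(b, Q) = (b**2 + Q) - 1 = (Q + b**2) - 1 = -1 + Q + b**2)
n(B, x) = -40 - 5*B (n(B, x) = -5*(-1 + B + (-3)**2) = -5*(-1 + B + 9) = -5*(8 + B) = -40 - 5*B)
n(A(-7), -72) + y = (-40 - 5*(-24 - 4*(-7))) - 14507 = (-40 - 5*(-24 + 28)) - 14507 = (-40 - 5*4) - 14507 = (-40 - 20) - 14507 = -60 - 14507 = -14567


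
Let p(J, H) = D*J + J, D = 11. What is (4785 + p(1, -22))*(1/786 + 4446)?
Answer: 5587796643/262 ≈ 2.1327e+7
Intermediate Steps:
p(J, H) = 12*J (p(J, H) = 11*J + J = 12*J)
(4785 + p(1, -22))*(1/786 + 4446) = (4785 + 12*1)*(1/786 + 4446) = (4785 + 12)*(1/786 + 4446) = 4797*(3494557/786) = 5587796643/262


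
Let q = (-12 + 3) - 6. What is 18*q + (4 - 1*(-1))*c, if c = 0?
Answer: -270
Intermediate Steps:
q = -15 (q = -9 - 6 = -15)
18*q + (4 - 1*(-1))*c = 18*(-15) + (4 - 1*(-1))*0 = -270 + (4 + 1)*0 = -270 + 5*0 = -270 + 0 = -270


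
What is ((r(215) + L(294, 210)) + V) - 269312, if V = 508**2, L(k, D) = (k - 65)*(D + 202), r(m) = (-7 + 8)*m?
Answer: 83315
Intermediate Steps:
r(m) = m (r(m) = 1*m = m)
L(k, D) = (-65 + k)*(202 + D)
V = 258064
((r(215) + L(294, 210)) + V) - 269312 = ((215 + (-13130 - 65*210 + 202*294 + 210*294)) + 258064) - 269312 = ((215 + (-13130 - 13650 + 59388 + 61740)) + 258064) - 269312 = ((215 + 94348) + 258064) - 269312 = (94563 + 258064) - 269312 = 352627 - 269312 = 83315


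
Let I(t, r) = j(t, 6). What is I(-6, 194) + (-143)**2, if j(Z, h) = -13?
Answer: 20436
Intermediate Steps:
I(t, r) = -13
I(-6, 194) + (-143)**2 = -13 + (-143)**2 = -13 + 20449 = 20436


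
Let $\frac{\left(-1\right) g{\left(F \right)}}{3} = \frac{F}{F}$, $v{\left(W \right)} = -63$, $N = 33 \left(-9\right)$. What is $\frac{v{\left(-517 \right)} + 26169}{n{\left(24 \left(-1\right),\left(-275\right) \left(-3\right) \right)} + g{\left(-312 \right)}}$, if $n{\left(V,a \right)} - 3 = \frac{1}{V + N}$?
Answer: $-8380026$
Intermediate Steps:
$N = -297$
$n{\left(V,a \right)} = 3 + \frac{1}{-297 + V}$ ($n{\left(V,a \right)} = 3 + \frac{1}{V - 297} = 3 + \frac{1}{-297 + V}$)
$g{\left(F \right)} = -3$ ($g{\left(F \right)} = - 3 \frac{F}{F} = \left(-3\right) 1 = -3$)
$\frac{v{\left(-517 \right)} + 26169}{n{\left(24 \left(-1\right),\left(-275\right) \left(-3\right) \right)} + g{\left(-312 \right)}} = \frac{-63 + 26169}{\frac{-890 + 3 \cdot 24 \left(-1\right)}{-297 + 24 \left(-1\right)} - 3} = \frac{26106}{\frac{-890 + 3 \left(-24\right)}{-297 - 24} - 3} = \frac{26106}{\frac{-890 - 72}{-321} - 3} = \frac{26106}{\left(- \frac{1}{321}\right) \left(-962\right) - 3} = \frac{26106}{\frac{962}{321} - 3} = \frac{26106}{- \frac{1}{321}} = 26106 \left(-321\right) = -8380026$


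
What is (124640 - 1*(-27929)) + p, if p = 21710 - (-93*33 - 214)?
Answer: 177562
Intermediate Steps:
p = 24993 (p = 21710 - (-3069 - 214) = 21710 - 1*(-3283) = 21710 + 3283 = 24993)
(124640 - 1*(-27929)) + p = (124640 - 1*(-27929)) + 24993 = (124640 + 27929) + 24993 = 152569 + 24993 = 177562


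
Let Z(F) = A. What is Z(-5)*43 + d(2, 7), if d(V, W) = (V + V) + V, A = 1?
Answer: 49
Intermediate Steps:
Z(F) = 1
d(V, W) = 3*V (d(V, W) = 2*V + V = 3*V)
Z(-5)*43 + d(2, 7) = 1*43 + 3*2 = 43 + 6 = 49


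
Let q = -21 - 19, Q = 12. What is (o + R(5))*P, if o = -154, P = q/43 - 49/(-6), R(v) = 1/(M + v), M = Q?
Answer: -4885939/4386 ≈ -1114.0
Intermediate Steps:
M = 12
q = -40
R(v) = 1/(12 + v)
P = 1867/258 (P = -40/43 - 49/(-6) = -40*1/43 - 49*(-1/6) = -40/43 + 49/6 = 1867/258 ≈ 7.2364)
(o + R(5))*P = (-154 + 1/(12 + 5))*(1867/258) = (-154 + 1/17)*(1867/258) = -2617/17*1867/258 = -4885939/4386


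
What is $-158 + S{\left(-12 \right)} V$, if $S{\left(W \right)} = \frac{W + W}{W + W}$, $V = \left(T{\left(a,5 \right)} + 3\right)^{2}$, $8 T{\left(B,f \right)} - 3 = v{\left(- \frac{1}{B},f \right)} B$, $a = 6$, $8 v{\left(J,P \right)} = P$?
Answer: $- \frac{146663}{1024} \approx -143.23$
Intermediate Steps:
$v{\left(J,P \right)} = \frac{P}{8}$
$T{\left(B,f \right)} = \frac{3}{8} + \frac{B f}{64}$ ($T{\left(B,f \right)} = \frac{3}{8} + \frac{\frac{f}{8} B}{8} = \frac{3}{8} + \frac{\frac{1}{8} B f}{8} = \frac{3}{8} + \frac{B f}{64}$)
$V = \frac{15129}{1024}$ ($V = \left(\left(\frac{3}{8} + \frac{1}{64} \cdot 6 \cdot 5\right) + 3\right)^{2} = \left(\left(\frac{3}{8} + \frac{15}{32}\right) + 3\right)^{2} = \left(\frac{27}{32} + 3\right)^{2} = \left(\frac{123}{32}\right)^{2} = \frac{15129}{1024} \approx 14.774$)
$S{\left(W \right)} = 1$ ($S{\left(W \right)} = \frac{2 W}{2 W} = 2 W \frac{1}{2 W} = 1$)
$-158 + S{\left(-12 \right)} V = -158 + 1 \cdot \frac{15129}{1024} = -158 + \frac{15129}{1024} = - \frac{146663}{1024}$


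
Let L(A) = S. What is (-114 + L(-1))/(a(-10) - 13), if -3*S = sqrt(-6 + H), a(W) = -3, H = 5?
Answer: 57/8 + I/48 ≈ 7.125 + 0.020833*I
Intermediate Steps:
S = -I/3 (S = -sqrt(-6 + 5)/3 = -I/3 ≈ -0.33333*I)
L(A) = -I/3
(-114 + L(-1))/(a(-10) - 13) = (-114 - I/3)/(-3 - 13) = (-114 - I/3)/(-16) = (-114 - I/3)*(-1/16) = 57/8 + I/48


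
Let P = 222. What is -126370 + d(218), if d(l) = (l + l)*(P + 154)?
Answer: 37566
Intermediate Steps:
d(l) = 752*l (d(l) = (l + l)*(222 + 154) = (2*l)*376 = 752*l)
-126370 + d(218) = -126370 + 752*218 = -126370 + 163936 = 37566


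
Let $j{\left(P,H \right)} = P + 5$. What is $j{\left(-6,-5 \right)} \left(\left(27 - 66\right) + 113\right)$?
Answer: $-74$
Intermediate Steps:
$j{\left(P,H \right)} = 5 + P$
$j{\left(-6,-5 \right)} \left(\left(27 - 66\right) + 113\right) = \left(5 - 6\right) \left(\left(27 - 66\right) + 113\right) = - (-39 + 113) = \left(-1\right) 74 = -74$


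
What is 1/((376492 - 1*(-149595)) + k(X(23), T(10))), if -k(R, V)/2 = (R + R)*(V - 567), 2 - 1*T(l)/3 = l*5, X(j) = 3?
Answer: 1/534619 ≈ 1.8705e-6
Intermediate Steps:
T(l) = 6 - 15*l (T(l) = 6 - 3*l*5 = 6 - 15*l)
k(R, V) = -4*R*(-567 + V) (k(R, V) = -2*(R + R)*(V - 567) = -2*2*R*(-567 + V) = -4*R*(-567 + V))
1/((376492 - 1*(-149595)) + k(X(23), T(10))) = 1/((376492 - 1*(-149595)) + 4*3*(567 - (6 - 15*10))) = 1/((376492 + 149595) + 4*3*(567 - (6 - 150))) = 1/(526087 + 4*3*(567 - 1*(-144))) = 1/(526087 + 4*3*(567 + 144)) = 1/(526087 + 4*3*711) = 1/(526087 + 8532) = 1/534619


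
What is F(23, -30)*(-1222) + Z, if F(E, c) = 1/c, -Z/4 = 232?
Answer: -13309/15 ≈ -887.27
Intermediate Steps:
Z = -928 (Z = -4*232 = -928)
F(23, -30)*(-1222) + Z = -1222/(-30) - 928 = -1/30*(-1222) - 928 = 611/15 - 928 = -13309/15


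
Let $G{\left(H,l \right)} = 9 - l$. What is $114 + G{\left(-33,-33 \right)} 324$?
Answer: $13722$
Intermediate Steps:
$114 + G{\left(-33,-33 \right)} 324 = 114 + \left(9 - -33\right) 324 = 114 + \left(9 + 33\right) 324 = 114 + 42 \cdot 324 = 114 + 13608 = 13722$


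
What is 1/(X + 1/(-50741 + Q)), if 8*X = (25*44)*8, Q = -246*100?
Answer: 75341/82875099 ≈ 0.00090909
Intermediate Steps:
Q = -24600
X = 1100 (X = ((25*44)*8)/8 = (1100*8)/8 = (1/8)*8800 = 1100)
1/(X + 1/(-50741 + Q)) = 1/(1100 + 1/(-50741 - 24600)) = 1/(1100 + 1/(-75341)) = 1/(1100 - 1/75341) = 1/(82875099/75341) = 75341/82875099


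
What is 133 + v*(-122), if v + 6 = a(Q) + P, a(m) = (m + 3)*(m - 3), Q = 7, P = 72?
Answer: -12799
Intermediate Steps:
a(m) = (-3 + m)*(3 + m) (a(m) = (3 + m)*(-3 + m) = (-3 + m)*(3 + m))
v = 106 (v = -6 + ((-9 + 7**2) + 72) = -6 + ((-9 + 49) + 72) = -6 + (40 + 72) = -6 + 112 = 106)
133 + v*(-122) = 133 + 106*(-122) = 133 - 12932 = -12799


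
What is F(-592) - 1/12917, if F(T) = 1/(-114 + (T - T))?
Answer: -13031/1472538 ≈ -0.0088494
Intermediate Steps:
F(T) = -1/114 (F(T) = 1/(-114 + 0) = 1/(-114) = -1/114)
F(-592) - 1/12917 = -1/114 - 1/12917 = -13031/1472538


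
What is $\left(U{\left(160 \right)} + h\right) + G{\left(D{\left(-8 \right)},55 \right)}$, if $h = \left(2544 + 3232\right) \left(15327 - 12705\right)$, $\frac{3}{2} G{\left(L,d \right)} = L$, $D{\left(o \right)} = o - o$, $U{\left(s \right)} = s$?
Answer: $15144832$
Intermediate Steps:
$D{\left(o \right)} = 0$
$G{\left(L,d \right)} = \frac{2 L}{3}$
$h = 15144672$ ($h = 5776 \cdot 2622 = 15144672$)
$\left(U{\left(160 \right)} + h\right) + G{\left(D{\left(-8 \right)},55 \right)} = \left(160 + 15144672\right) + \frac{2}{3} \cdot 0 = 15144832 + 0 = 15144832$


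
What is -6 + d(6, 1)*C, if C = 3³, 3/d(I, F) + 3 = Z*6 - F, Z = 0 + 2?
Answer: 33/8 ≈ 4.1250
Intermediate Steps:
Z = 2
d(I, F) = 3/(9 - F) (d(I, F) = 3/(-3 + (2*6 - F)) = 3/(-3 + (12 - F)) = 3/(9 - F))
C = 27
-6 + d(6, 1)*C = -6 - 3/(-9 + 1)*27 = -6 - 3/(-8)*27 = -6 - 3*(-⅛)*27 = -6 + (3/8)*27 = -6 + 81/8 = 33/8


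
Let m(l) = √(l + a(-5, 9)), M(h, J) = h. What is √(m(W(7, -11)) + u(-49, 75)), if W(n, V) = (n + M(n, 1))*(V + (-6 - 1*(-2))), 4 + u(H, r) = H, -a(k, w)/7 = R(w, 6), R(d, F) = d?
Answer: √(-53 + I*√273) ≈ 1.1216 + 7.366*I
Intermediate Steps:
a(k, w) = -7*w
u(H, r) = -4 + H
W(n, V) = 2*n*(-4 + V) (W(n, V) = (n + n)*(V + (-6 - 1*(-2))) = (2*n)*(V + (-6 + 2)) = (2*n)*(V - 4) = (2*n)*(-4 + V) = 2*n*(-4 + V))
m(l) = √(-63 + l) (m(l) = √(l - 7*9) = √(l - 63) = √(-63 + l))
√(m(W(7, -11)) + u(-49, 75)) = √(√(-63 + 2*7*(-4 - 11)) + (-4 - 49)) = √(√(-63 + 2*7*(-15)) - 53) = √(√(-63 - 210) - 53) = √(√(-273) - 53) = √(I*√273 - 53) = √(-53 + I*√273)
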